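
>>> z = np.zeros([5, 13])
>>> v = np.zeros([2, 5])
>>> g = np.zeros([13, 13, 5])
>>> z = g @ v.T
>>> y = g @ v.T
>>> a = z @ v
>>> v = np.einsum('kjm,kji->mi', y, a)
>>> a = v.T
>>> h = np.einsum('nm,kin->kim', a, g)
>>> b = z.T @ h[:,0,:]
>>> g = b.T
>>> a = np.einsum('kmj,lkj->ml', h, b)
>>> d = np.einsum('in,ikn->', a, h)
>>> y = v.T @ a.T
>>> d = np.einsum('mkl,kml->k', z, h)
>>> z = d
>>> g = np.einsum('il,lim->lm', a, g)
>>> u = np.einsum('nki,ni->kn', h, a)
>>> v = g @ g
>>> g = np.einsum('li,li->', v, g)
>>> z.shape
(13,)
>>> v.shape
(2, 2)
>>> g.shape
()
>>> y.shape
(5, 13)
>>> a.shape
(13, 2)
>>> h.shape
(13, 13, 2)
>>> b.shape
(2, 13, 2)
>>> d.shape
(13,)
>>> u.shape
(13, 13)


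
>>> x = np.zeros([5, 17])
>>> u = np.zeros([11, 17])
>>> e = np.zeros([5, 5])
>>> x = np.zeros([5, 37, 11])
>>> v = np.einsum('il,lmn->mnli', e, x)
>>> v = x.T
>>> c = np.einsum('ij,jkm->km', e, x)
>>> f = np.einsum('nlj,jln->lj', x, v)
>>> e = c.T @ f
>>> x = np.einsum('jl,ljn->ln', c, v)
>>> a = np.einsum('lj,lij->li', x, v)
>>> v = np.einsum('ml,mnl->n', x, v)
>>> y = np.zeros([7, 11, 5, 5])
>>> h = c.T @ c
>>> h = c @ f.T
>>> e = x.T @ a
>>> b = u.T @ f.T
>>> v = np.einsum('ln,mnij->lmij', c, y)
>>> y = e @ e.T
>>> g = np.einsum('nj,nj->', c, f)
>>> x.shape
(11, 5)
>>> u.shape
(11, 17)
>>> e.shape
(5, 37)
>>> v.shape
(37, 7, 5, 5)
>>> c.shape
(37, 11)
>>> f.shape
(37, 11)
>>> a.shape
(11, 37)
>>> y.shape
(5, 5)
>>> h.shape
(37, 37)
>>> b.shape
(17, 37)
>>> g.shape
()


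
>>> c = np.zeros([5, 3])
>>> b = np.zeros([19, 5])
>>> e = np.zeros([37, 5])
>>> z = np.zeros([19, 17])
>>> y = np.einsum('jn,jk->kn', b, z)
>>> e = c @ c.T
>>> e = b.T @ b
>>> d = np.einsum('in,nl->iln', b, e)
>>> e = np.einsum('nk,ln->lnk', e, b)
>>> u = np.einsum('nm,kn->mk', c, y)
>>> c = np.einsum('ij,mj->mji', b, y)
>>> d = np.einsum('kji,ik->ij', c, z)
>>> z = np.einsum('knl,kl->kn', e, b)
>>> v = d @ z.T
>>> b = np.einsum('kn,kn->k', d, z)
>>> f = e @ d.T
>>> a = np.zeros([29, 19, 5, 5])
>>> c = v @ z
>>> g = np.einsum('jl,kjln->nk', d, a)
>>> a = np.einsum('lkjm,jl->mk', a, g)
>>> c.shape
(19, 5)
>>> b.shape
(19,)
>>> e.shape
(19, 5, 5)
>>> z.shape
(19, 5)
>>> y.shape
(17, 5)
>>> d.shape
(19, 5)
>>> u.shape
(3, 17)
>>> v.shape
(19, 19)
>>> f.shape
(19, 5, 19)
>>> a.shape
(5, 19)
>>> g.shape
(5, 29)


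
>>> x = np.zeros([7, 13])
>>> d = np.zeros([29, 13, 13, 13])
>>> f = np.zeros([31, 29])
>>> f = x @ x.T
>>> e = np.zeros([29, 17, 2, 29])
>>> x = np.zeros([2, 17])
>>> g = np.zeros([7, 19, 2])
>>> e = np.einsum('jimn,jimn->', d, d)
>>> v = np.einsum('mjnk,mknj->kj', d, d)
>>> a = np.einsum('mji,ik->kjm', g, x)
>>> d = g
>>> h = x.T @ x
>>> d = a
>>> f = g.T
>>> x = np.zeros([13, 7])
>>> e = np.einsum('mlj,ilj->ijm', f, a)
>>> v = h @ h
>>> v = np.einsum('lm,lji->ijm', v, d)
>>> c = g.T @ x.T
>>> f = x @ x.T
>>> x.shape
(13, 7)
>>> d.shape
(17, 19, 7)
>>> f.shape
(13, 13)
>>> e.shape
(17, 7, 2)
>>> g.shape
(7, 19, 2)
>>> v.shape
(7, 19, 17)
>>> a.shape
(17, 19, 7)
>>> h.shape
(17, 17)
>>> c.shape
(2, 19, 13)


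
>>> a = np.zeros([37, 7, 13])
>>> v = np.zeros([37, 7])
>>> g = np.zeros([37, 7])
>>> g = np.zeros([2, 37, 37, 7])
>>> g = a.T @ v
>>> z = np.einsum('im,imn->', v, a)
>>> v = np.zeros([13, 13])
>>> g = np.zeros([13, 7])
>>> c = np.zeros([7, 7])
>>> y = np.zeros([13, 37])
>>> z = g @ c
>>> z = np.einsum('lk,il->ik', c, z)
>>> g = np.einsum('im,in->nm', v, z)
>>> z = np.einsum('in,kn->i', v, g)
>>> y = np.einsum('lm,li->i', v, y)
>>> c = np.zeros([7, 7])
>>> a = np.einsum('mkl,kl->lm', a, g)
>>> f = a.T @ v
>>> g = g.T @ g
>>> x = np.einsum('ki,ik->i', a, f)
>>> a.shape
(13, 37)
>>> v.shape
(13, 13)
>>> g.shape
(13, 13)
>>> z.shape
(13,)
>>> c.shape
(7, 7)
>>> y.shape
(37,)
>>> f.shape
(37, 13)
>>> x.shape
(37,)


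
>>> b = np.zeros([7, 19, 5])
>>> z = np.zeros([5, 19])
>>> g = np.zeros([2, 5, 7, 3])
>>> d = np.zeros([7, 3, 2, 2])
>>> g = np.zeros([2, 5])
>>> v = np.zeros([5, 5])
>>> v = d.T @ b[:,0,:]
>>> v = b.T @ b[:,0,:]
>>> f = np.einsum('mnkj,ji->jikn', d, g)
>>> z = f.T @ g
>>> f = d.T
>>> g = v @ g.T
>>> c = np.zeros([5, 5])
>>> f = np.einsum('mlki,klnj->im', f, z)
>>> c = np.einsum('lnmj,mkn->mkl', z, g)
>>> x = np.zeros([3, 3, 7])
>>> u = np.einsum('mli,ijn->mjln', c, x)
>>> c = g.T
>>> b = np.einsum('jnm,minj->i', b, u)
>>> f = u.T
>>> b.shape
(3,)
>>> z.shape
(3, 2, 5, 5)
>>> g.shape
(5, 19, 2)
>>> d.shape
(7, 3, 2, 2)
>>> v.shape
(5, 19, 5)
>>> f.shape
(7, 19, 3, 5)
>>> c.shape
(2, 19, 5)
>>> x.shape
(3, 3, 7)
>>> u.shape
(5, 3, 19, 7)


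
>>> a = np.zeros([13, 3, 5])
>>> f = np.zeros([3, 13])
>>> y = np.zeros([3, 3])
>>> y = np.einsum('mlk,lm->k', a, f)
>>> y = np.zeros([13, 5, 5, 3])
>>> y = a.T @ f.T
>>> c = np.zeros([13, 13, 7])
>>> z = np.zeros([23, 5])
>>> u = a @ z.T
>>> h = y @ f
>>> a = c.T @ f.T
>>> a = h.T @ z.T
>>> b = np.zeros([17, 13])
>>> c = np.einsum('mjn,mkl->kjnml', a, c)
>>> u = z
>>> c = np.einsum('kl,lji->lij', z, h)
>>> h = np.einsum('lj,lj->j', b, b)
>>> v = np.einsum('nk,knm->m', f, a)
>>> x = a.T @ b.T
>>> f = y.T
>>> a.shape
(13, 3, 23)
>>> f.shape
(3, 3, 5)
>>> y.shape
(5, 3, 3)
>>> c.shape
(5, 13, 3)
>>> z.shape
(23, 5)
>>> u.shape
(23, 5)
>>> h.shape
(13,)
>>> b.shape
(17, 13)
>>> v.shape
(23,)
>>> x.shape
(23, 3, 17)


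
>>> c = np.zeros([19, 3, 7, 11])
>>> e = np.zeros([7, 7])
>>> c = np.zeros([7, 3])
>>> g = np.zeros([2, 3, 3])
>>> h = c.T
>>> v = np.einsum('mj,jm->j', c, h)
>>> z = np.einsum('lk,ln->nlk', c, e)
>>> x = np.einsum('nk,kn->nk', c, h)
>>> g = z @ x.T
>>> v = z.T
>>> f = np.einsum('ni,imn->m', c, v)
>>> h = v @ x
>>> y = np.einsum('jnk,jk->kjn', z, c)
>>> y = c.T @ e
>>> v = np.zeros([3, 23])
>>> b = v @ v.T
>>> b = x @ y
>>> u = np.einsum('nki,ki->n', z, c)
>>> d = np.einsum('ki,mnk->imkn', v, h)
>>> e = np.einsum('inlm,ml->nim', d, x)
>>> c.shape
(7, 3)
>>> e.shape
(3, 23, 7)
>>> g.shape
(7, 7, 7)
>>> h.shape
(3, 7, 3)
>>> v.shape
(3, 23)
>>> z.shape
(7, 7, 3)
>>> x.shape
(7, 3)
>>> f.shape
(7,)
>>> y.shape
(3, 7)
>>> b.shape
(7, 7)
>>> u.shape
(7,)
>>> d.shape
(23, 3, 3, 7)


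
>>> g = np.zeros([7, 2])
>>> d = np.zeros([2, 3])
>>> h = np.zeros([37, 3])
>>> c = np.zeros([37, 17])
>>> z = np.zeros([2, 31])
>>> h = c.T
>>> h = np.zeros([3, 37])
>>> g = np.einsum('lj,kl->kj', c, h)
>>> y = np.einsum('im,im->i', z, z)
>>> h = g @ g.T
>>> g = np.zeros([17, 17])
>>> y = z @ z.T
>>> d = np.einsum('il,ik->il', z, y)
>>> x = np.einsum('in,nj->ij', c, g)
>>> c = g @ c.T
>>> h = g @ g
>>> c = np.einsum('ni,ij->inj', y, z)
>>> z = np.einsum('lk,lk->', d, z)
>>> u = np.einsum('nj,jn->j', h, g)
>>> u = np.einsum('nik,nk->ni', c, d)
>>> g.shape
(17, 17)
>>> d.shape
(2, 31)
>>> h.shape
(17, 17)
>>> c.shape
(2, 2, 31)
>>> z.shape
()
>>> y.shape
(2, 2)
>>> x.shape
(37, 17)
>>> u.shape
(2, 2)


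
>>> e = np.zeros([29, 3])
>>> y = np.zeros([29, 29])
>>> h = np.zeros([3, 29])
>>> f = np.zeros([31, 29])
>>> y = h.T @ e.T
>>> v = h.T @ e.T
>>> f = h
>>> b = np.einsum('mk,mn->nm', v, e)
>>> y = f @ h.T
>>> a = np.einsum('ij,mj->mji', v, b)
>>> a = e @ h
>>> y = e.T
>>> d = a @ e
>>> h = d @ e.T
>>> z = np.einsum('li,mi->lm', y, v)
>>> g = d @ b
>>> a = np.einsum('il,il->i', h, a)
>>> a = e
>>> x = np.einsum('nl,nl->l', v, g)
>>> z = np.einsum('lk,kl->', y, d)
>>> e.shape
(29, 3)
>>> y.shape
(3, 29)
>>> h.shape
(29, 29)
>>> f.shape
(3, 29)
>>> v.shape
(29, 29)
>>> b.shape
(3, 29)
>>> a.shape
(29, 3)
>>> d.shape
(29, 3)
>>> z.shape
()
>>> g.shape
(29, 29)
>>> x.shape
(29,)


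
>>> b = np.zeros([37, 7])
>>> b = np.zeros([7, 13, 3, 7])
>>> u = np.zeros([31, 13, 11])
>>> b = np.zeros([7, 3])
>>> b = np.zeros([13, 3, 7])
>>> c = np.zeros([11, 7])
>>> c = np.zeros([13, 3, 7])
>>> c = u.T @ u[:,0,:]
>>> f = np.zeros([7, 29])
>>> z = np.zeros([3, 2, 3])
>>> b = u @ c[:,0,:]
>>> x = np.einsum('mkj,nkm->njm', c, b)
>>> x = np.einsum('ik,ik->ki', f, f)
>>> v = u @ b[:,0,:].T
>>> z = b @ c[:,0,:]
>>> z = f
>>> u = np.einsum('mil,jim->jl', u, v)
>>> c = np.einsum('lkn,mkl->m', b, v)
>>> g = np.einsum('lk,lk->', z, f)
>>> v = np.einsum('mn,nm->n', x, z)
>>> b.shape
(31, 13, 11)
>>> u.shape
(31, 11)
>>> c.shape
(31,)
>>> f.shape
(7, 29)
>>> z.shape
(7, 29)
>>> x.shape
(29, 7)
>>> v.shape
(7,)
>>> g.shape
()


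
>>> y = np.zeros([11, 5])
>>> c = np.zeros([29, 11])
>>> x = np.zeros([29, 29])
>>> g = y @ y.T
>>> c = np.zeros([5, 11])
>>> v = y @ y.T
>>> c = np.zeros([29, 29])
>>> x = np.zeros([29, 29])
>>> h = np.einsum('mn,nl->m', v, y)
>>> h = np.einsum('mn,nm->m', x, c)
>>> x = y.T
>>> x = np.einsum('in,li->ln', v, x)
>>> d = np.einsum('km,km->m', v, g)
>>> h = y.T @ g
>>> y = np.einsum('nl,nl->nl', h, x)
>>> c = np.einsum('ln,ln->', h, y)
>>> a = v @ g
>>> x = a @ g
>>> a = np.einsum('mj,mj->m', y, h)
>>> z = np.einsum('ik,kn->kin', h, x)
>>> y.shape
(5, 11)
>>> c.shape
()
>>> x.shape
(11, 11)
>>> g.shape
(11, 11)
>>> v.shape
(11, 11)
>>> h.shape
(5, 11)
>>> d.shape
(11,)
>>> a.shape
(5,)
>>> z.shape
(11, 5, 11)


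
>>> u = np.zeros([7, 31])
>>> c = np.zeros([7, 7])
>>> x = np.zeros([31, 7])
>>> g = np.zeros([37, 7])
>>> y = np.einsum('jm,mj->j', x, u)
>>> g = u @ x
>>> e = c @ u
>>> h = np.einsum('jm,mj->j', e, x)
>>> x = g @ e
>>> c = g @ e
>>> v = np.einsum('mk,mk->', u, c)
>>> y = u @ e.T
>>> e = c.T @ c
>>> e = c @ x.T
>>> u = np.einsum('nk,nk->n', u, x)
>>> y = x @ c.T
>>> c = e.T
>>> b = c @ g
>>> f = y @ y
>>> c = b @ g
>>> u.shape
(7,)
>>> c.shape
(7, 7)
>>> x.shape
(7, 31)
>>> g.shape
(7, 7)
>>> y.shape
(7, 7)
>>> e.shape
(7, 7)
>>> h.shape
(7,)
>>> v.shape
()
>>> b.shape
(7, 7)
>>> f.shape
(7, 7)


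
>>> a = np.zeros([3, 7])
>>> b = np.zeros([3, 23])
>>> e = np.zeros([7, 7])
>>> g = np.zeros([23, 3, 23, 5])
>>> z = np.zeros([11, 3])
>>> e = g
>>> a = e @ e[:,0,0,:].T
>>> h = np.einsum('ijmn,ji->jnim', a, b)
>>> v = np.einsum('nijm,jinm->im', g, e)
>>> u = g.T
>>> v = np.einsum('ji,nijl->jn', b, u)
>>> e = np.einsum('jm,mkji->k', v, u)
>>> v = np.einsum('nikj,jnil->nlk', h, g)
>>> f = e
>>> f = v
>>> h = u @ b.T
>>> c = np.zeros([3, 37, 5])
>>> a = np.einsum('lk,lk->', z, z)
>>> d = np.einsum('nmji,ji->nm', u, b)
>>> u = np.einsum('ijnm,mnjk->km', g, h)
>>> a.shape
()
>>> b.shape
(3, 23)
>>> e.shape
(23,)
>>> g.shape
(23, 3, 23, 5)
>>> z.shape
(11, 3)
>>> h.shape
(5, 23, 3, 3)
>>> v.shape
(3, 5, 23)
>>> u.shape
(3, 5)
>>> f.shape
(3, 5, 23)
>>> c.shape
(3, 37, 5)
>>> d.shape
(5, 23)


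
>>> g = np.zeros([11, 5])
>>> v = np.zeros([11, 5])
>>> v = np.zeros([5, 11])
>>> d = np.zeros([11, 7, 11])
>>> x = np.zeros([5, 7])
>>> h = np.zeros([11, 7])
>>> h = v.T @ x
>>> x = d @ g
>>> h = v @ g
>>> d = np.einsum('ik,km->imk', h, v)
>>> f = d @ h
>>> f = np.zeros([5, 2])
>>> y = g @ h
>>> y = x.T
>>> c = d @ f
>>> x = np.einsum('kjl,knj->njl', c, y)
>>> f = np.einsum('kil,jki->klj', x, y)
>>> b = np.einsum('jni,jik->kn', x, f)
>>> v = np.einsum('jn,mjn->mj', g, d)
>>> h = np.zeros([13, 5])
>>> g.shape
(11, 5)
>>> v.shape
(5, 11)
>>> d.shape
(5, 11, 5)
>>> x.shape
(7, 11, 2)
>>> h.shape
(13, 5)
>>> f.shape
(7, 2, 5)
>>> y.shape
(5, 7, 11)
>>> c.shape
(5, 11, 2)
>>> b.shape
(5, 11)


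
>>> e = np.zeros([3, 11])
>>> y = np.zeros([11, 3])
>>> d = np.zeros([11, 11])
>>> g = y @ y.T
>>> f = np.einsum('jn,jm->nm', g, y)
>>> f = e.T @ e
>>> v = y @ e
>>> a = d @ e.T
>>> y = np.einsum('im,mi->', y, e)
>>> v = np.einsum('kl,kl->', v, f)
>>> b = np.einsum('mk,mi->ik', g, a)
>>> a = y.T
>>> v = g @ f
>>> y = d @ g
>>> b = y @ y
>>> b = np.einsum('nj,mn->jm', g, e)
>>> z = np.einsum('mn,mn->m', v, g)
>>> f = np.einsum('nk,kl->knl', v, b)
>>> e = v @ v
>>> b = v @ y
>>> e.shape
(11, 11)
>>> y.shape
(11, 11)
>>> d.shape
(11, 11)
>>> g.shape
(11, 11)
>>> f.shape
(11, 11, 3)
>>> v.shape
(11, 11)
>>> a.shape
()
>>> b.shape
(11, 11)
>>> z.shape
(11,)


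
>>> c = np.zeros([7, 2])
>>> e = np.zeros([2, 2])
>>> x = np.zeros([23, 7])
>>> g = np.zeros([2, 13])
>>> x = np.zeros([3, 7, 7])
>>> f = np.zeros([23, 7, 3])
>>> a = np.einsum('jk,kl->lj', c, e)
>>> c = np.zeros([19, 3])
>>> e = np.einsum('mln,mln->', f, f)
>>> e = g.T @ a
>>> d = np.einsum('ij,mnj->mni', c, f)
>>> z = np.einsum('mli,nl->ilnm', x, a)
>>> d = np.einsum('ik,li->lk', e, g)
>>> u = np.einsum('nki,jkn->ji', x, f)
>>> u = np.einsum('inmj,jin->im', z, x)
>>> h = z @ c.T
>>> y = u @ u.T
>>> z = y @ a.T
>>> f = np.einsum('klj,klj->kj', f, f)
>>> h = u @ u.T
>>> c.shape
(19, 3)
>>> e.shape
(13, 7)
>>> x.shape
(3, 7, 7)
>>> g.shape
(2, 13)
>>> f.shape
(23, 3)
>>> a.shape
(2, 7)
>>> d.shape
(2, 7)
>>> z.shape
(7, 2)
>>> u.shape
(7, 2)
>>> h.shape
(7, 7)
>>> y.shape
(7, 7)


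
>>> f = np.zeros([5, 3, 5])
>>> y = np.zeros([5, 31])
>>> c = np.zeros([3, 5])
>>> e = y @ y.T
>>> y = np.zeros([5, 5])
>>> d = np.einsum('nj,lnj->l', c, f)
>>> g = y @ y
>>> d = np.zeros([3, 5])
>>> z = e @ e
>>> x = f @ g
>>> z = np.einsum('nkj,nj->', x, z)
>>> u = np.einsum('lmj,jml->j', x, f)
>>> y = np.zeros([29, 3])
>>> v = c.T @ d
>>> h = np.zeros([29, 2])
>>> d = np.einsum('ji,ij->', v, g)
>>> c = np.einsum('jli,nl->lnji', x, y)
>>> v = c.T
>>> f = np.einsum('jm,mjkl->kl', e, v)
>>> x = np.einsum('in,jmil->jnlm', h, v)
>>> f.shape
(29, 3)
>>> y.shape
(29, 3)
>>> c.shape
(3, 29, 5, 5)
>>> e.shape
(5, 5)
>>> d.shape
()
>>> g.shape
(5, 5)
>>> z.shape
()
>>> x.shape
(5, 2, 3, 5)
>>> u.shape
(5,)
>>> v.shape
(5, 5, 29, 3)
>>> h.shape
(29, 2)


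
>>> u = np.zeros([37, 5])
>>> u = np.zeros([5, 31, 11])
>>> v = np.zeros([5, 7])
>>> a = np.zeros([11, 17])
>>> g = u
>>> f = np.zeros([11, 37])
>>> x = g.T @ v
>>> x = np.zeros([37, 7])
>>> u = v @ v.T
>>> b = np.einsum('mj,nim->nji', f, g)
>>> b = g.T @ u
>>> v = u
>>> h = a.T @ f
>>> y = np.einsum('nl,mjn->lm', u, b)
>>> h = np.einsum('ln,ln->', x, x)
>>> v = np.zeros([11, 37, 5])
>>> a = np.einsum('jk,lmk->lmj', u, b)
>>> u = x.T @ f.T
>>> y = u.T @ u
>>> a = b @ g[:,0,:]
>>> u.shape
(7, 11)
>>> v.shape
(11, 37, 5)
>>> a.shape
(11, 31, 11)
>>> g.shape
(5, 31, 11)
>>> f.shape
(11, 37)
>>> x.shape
(37, 7)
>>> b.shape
(11, 31, 5)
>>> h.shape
()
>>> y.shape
(11, 11)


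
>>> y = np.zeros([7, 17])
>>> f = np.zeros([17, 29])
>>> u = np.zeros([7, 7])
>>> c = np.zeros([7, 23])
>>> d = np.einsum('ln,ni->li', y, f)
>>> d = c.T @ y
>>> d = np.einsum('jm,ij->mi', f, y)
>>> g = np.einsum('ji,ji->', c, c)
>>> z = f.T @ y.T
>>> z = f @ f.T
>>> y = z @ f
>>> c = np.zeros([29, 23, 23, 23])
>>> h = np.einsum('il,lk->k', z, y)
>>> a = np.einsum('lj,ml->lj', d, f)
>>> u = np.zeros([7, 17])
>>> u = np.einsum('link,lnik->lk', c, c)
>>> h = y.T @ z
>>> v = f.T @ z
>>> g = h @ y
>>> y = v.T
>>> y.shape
(17, 29)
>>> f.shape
(17, 29)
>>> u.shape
(29, 23)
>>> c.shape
(29, 23, 23, 23)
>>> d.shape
(29, 7)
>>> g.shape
(29, 29)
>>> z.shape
(17, 17)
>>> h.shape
(29, 17)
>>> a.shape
(29, 7)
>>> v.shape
(29, 17)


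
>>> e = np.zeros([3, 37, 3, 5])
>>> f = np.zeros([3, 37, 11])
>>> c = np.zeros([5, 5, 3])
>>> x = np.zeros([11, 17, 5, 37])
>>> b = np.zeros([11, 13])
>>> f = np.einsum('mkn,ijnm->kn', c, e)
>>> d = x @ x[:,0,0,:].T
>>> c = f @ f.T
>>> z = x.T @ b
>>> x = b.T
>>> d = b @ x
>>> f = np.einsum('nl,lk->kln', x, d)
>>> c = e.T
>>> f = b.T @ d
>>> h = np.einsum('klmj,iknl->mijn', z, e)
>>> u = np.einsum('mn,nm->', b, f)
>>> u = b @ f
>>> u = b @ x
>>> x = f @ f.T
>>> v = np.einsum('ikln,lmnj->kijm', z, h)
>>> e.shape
(3, 37, 3, 5)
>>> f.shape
(13, 11)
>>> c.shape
(5, 3, 37, 3)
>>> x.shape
(13, 13)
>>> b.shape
(11, 13)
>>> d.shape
(11, 11)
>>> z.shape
(37, 5, 17, 13)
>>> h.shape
(17, 3, 13, 3)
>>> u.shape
(11, 11)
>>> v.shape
(5, 37, 3, 3)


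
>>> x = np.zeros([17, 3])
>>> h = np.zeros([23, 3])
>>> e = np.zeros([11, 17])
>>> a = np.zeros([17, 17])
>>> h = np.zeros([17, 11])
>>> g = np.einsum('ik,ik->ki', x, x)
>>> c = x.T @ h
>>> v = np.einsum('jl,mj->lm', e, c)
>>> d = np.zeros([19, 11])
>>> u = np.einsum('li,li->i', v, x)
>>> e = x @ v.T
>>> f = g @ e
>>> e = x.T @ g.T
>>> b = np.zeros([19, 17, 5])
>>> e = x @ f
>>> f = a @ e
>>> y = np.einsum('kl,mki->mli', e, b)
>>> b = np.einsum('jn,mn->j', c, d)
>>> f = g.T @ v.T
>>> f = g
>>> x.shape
(17, 3)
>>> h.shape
(17, 11)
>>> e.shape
(17, 17)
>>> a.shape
(17, 17)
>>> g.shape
(3, 17)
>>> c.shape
(3, 11)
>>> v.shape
(17, 3)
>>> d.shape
(19, 11)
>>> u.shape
(3,)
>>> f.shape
(3, 17)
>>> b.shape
(3,)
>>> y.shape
(19, 17, 5)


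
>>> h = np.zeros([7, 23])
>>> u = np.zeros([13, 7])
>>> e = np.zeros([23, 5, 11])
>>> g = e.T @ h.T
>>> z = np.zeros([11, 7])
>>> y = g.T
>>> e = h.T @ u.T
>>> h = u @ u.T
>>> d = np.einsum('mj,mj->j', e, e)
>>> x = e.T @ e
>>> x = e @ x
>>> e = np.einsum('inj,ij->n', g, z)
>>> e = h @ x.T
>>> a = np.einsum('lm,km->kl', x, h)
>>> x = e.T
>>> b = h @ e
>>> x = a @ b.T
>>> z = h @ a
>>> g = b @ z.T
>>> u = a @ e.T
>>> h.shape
(13, 13)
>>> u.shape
(13, 13)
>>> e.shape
(13, 23)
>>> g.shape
(13, 13)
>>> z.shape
(13, 23)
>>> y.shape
(7, 5, 11)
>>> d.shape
(13,)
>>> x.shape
(13, 13)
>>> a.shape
(13, 23)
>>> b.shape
(13, 23)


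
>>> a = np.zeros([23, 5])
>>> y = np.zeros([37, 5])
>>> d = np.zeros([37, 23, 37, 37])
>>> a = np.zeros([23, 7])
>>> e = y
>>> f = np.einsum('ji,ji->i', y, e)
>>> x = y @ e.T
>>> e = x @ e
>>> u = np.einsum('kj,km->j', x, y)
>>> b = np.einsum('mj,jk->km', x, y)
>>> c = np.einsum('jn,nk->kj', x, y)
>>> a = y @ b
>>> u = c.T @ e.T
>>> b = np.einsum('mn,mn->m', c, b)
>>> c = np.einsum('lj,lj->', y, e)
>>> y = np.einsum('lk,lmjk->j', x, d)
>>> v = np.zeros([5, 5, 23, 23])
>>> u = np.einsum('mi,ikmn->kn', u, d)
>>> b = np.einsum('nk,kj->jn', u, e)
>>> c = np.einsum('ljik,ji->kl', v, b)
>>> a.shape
(37, 37)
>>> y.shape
(37,)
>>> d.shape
(37, 23, 37, 37)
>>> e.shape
(37, 5)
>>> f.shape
(5,)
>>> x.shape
(37, 37)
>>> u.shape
(23, 37)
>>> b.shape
(5, 23)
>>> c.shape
(23, 5)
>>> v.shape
(5, 5, 23, 23)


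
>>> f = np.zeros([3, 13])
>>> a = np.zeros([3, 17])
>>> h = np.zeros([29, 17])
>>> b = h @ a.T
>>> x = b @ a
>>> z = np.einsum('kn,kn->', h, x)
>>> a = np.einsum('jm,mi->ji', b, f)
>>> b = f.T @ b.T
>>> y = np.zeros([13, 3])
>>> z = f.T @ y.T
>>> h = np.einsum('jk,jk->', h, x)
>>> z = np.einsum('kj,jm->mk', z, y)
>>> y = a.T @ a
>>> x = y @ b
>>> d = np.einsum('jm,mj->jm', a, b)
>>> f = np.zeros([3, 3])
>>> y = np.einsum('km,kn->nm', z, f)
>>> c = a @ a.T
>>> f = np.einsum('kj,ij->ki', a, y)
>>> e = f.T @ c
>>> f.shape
(29, 3)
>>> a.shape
(29, 13)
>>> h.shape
()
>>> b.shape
(13, 29)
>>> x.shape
(13, 29)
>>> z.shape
(3, 13)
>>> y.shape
(3, 13)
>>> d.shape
(29, 13)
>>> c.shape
(29, 29)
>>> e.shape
(3, 29)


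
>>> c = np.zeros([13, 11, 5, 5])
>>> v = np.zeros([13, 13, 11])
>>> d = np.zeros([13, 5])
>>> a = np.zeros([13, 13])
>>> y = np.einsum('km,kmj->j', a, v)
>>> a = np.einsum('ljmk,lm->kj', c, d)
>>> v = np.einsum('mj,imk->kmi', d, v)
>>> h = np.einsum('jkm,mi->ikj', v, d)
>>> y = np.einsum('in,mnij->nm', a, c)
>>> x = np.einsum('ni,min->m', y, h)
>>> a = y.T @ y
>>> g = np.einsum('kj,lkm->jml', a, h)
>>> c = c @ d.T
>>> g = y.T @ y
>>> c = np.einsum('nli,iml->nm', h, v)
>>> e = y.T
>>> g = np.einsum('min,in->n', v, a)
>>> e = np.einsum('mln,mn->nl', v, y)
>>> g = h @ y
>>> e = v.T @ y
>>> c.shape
(5, 13)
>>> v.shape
(11, 13, 13)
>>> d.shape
(13, 5)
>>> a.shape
(13, 13)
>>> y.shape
(11, 13)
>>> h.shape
(5, 13, 11)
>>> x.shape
(5,)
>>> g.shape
(5, 13, 13)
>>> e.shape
(13, 13, 13)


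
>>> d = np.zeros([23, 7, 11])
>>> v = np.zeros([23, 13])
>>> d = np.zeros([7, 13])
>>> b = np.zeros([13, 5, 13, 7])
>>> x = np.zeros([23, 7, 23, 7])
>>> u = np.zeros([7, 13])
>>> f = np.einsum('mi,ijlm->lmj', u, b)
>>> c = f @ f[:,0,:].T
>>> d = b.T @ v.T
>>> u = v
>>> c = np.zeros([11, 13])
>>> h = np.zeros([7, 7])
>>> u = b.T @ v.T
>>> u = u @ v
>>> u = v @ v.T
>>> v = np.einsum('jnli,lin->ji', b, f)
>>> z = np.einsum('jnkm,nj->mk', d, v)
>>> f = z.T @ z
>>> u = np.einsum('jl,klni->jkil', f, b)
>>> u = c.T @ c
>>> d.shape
(7, 13, 5, 23)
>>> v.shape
(13, 7)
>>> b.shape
(13, 5, 13, 7)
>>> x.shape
(23, 7, 23, 7)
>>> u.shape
(13, 13)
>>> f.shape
(5, 5)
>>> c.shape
(11, 13)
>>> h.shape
(7, 7)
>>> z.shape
(23, 5)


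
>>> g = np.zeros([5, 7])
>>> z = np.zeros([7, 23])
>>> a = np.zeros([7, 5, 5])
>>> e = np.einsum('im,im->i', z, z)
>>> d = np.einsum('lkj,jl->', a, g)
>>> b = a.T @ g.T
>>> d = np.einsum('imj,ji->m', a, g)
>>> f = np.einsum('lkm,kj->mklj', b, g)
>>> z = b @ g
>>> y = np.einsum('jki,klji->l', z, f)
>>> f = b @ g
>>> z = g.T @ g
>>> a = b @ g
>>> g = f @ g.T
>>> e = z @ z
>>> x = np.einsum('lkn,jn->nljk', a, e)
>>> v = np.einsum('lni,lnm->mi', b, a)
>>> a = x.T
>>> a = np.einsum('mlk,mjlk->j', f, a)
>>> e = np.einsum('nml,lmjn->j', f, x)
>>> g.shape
(5, 5, 5)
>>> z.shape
(7, 7)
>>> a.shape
(7,)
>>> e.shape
(7,)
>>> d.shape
(5,)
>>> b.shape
(5, 5, 5)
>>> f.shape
(5, 5, 7)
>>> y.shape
(5,)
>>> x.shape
(7, 5, 7, 5)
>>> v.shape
(7, 5)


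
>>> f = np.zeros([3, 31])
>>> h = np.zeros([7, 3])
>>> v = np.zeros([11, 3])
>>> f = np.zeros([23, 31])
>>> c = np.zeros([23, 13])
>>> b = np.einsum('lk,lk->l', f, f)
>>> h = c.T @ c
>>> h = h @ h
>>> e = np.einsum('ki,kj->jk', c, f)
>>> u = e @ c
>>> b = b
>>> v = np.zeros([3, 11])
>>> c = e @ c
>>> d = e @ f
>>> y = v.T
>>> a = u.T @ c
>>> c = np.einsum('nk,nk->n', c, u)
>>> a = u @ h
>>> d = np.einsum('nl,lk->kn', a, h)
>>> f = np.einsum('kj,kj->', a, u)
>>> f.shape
()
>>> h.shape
(13, 13)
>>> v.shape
(3, 11)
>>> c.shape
(31,)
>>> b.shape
(23,)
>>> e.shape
(31, 23)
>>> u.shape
(31, 13)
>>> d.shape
(13, 31)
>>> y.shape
(11, 3)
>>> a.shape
(31, 13)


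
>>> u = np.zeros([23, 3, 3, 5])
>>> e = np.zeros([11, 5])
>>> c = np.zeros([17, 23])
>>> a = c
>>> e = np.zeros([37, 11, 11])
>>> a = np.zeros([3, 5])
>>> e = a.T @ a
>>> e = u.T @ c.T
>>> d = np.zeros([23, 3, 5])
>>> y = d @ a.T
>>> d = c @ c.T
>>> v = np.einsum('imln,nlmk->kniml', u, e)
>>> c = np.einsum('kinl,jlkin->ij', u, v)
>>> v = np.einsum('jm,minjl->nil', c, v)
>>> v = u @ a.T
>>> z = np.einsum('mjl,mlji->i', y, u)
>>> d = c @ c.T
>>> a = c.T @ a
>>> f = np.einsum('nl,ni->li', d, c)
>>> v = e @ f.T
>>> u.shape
(23, 3, 3, 5)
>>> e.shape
(5, 3, 3, 17)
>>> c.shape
(3, 17)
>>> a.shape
(17, 5)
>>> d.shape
(3, 3)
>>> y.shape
(23, 3, 3)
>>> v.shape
(5, 3, 3, 3)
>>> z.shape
(5,)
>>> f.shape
(3, 17)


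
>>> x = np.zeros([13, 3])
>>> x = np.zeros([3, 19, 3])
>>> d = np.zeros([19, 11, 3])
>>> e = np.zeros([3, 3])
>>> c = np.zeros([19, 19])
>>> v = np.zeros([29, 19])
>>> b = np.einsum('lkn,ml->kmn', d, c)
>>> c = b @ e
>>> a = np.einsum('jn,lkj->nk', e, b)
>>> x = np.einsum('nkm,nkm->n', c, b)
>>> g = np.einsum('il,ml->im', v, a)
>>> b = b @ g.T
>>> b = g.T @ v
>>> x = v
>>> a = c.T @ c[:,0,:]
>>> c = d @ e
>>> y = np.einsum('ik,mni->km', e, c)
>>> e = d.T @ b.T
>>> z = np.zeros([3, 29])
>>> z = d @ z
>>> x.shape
(29, 19)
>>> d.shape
(19, 11, 3)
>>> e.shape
(3, 11, 3)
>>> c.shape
(19, 11, 3)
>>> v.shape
(29, 19)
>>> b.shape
(3, 19)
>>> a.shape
(3, 19, 3)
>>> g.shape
(29, 3)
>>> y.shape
(3, 19)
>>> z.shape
(19, 11, 29)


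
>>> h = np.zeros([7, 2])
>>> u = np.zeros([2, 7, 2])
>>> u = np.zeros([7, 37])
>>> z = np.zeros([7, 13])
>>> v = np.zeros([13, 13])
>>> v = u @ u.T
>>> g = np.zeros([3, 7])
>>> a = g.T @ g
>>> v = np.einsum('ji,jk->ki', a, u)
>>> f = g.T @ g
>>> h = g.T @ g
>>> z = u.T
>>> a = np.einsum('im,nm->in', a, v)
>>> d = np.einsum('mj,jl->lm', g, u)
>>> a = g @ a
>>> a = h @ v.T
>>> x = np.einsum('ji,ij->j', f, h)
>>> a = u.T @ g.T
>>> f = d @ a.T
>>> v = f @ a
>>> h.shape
(7, 7)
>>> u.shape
(7, 37)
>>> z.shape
(37, 7)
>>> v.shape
(37, 3)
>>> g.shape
(3, 7)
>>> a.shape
(37, 3)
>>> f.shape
(37, 37)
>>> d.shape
(37, 3)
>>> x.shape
(7,)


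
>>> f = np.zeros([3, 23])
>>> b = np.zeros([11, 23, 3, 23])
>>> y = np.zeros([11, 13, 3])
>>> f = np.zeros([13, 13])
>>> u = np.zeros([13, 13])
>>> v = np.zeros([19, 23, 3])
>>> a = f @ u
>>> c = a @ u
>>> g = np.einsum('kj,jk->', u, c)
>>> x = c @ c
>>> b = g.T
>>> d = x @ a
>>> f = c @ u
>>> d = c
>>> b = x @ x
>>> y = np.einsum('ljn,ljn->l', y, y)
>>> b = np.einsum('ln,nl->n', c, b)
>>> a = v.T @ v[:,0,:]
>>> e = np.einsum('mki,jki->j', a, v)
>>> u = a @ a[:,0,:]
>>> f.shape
(13, 13)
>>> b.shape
(13,)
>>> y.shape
(11,)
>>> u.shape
(3, 23, 3)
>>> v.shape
(19, 23, 3)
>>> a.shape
(3, 23, 3)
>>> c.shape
(13, 13)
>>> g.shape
()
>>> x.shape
(13, 13)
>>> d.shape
(13, 13)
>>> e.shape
(19,)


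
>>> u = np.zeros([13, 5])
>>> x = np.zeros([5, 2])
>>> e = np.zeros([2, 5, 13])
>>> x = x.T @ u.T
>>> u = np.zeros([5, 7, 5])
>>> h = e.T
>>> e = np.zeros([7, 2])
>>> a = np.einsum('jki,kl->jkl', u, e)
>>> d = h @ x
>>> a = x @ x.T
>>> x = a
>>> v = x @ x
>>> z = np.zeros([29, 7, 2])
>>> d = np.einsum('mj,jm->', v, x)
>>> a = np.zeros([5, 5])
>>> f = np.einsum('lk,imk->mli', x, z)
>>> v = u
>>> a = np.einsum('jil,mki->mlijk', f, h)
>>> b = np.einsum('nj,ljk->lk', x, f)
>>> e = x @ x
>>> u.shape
(5, 7, 5)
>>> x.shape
(2, 2)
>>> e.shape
(2, 2)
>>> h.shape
(13, 5, 2)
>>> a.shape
(13, 29, 2, 7, 5)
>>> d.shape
()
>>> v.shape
(5, 7, 5)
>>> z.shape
(29, 7, 2)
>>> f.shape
(7, 2, 29)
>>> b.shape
(7, 29)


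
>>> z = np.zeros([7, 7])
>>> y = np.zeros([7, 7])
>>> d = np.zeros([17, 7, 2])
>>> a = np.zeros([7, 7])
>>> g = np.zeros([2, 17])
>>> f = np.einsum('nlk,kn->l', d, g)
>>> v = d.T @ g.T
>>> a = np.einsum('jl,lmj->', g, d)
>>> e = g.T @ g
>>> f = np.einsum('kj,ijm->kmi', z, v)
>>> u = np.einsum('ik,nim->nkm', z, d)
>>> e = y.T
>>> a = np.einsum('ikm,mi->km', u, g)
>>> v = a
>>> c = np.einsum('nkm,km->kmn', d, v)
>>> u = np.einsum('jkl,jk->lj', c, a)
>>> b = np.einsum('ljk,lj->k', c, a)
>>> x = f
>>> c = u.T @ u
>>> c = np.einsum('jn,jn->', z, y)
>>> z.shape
(7, 7)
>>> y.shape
(7, 7)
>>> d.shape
(17, 7, 2)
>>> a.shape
(7, 2)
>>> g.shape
(2, 17)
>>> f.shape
(7, 2, 2)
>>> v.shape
(7, 2)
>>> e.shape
(7, 7)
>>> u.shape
(17, 7)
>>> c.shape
()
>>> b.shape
(17,)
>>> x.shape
(7, 2, 2)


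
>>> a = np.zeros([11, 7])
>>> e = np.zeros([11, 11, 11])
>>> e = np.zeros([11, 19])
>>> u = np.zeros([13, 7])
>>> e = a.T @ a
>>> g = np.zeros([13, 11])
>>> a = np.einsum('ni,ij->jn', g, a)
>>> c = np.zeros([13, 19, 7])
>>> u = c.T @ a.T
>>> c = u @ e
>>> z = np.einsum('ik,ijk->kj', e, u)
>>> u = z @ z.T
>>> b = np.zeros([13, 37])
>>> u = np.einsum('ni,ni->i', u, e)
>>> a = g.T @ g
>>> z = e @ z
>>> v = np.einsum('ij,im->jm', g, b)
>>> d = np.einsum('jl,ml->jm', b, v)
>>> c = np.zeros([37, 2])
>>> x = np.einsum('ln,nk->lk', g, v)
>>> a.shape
(11, 11)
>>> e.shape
(7, 7)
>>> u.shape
(7,)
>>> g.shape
(13, 11)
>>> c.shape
(37, 2)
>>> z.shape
(7, 19)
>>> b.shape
(13, 37)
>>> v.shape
(11, 37)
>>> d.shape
(13, 11)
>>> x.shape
(13, 37)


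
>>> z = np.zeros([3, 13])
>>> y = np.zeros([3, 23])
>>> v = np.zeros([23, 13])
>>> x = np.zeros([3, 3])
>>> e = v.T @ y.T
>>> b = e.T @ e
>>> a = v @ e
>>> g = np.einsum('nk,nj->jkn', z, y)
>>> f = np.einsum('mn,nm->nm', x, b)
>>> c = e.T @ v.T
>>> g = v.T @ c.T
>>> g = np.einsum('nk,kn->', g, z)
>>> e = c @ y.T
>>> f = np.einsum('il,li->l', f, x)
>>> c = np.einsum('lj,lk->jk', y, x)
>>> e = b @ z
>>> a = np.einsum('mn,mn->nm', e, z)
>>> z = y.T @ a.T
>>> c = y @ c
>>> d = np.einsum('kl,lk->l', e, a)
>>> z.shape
(23, 13)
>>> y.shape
(3, 23)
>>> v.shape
(23, 13)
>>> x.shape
(3, 3)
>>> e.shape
(3, 13)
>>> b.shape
(3, 3)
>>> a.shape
(13, 3)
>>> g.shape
()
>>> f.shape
(3,)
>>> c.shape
(3, 3)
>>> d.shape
(13,)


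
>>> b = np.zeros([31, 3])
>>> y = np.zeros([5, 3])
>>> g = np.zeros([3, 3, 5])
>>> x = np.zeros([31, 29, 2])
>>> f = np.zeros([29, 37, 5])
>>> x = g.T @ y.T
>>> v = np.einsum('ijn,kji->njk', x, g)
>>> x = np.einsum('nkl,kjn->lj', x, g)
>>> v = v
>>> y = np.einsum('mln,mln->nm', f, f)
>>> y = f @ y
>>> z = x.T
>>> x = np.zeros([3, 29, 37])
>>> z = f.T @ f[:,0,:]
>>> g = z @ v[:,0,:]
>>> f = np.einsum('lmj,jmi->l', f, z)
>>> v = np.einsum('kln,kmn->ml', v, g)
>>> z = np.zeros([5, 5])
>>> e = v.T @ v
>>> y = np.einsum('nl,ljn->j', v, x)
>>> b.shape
(31, 3)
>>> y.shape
(29,)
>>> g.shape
(5, 37, 3)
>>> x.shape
(3, 29, 37)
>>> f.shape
(29,)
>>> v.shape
(37, 3)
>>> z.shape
(5, 5)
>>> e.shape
(3, 3)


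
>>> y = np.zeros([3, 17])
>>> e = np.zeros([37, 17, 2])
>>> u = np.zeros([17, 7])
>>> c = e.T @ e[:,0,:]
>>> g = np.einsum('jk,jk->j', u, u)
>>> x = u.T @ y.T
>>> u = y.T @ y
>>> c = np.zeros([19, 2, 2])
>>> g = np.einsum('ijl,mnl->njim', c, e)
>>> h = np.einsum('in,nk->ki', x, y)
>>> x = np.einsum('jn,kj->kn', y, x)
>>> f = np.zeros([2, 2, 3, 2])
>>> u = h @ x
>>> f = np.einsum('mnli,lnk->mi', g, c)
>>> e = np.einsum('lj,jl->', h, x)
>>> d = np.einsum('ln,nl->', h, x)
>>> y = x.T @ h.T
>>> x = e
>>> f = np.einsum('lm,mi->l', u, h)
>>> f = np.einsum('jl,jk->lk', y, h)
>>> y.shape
(17, 17)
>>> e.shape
()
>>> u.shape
(17, 17)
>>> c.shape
(19, 2, 2)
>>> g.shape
(17, 2, 19, 37)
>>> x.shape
()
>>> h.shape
(17, 7)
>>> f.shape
(17, 7)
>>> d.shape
()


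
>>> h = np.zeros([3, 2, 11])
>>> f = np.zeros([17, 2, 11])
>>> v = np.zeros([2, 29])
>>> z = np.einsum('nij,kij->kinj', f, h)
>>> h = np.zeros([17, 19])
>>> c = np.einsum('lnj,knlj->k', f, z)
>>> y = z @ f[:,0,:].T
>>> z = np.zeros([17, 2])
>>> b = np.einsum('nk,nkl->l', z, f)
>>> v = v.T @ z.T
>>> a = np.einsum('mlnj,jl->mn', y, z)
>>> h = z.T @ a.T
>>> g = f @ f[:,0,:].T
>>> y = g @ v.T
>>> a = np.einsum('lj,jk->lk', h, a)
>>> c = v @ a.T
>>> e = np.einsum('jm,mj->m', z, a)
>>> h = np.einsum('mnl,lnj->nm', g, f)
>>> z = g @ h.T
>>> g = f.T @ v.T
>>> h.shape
(2, 17)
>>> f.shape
(17, 2, 11)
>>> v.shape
(29, 17)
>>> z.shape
(17, 2, 2)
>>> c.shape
(29, 2)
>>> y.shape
(17, 2, 29)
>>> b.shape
(11,)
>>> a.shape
(2, 17)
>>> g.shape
(11, 2, 29)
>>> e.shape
(2,)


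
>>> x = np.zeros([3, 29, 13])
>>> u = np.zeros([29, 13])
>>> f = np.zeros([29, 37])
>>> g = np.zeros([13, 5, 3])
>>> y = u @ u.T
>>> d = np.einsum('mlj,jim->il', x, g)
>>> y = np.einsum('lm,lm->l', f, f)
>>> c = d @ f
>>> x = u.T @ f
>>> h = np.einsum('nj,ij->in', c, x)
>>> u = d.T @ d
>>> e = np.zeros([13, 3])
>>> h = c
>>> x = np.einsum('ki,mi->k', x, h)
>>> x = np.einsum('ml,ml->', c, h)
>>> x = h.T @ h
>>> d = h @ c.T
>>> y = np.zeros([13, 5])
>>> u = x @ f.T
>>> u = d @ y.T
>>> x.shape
(37, 37)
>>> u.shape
(5, 13)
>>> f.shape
(29, 37)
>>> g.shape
(13, 5, 3)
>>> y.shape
(13, 5)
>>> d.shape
(5, 5)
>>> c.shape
(5, 37)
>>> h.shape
(5, 37)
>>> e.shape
(13, 3)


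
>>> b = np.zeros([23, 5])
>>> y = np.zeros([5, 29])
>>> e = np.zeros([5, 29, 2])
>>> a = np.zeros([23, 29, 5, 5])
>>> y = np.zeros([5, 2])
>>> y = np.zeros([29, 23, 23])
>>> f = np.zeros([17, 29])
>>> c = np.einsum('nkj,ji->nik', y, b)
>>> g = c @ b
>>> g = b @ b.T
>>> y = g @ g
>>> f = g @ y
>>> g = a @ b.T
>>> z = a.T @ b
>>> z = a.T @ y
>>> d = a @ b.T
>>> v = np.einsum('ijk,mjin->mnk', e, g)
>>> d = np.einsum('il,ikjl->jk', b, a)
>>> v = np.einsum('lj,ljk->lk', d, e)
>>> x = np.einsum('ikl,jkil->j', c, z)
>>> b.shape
(23, 5)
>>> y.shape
(23, 23)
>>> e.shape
(5, 29, 2)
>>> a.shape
(23, 29, 5, 5)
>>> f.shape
(23, 23)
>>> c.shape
(29, 5, 23)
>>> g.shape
(23, 29, 5, 23)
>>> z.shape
(5, 5, 29, 23)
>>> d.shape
(5, 29)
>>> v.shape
(5, 2)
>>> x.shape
(5,)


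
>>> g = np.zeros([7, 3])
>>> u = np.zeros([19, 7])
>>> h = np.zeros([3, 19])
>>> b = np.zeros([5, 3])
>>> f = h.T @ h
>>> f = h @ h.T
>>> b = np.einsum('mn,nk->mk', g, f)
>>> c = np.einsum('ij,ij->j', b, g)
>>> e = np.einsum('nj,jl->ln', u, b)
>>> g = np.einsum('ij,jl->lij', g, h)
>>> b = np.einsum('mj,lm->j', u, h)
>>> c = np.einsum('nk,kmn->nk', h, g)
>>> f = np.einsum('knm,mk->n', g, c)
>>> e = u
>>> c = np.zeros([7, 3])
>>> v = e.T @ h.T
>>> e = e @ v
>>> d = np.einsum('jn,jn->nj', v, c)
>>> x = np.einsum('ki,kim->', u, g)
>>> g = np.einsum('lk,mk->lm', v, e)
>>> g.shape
(7, 19)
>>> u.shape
(19, 7)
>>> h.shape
(3, 19)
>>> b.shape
(7,)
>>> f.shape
(7,)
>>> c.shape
(7, 3)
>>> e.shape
(19, 3)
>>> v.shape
(7, 3)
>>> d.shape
(3, 7)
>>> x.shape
()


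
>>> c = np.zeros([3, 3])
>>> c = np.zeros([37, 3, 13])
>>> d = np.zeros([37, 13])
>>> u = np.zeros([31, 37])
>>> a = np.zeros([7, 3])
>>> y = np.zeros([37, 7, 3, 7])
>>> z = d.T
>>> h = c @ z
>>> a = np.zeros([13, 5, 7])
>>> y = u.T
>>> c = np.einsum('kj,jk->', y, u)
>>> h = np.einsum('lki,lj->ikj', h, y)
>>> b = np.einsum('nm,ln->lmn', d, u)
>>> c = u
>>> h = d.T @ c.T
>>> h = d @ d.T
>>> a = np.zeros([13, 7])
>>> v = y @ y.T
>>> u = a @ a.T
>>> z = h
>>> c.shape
(31, 37)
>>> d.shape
(37, 13)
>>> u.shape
(13, 13)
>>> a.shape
(13, 7)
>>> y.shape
(37, 31)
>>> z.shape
(37, 37)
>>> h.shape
(37, 37)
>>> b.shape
(31, 13, 37)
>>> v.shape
(37, 37)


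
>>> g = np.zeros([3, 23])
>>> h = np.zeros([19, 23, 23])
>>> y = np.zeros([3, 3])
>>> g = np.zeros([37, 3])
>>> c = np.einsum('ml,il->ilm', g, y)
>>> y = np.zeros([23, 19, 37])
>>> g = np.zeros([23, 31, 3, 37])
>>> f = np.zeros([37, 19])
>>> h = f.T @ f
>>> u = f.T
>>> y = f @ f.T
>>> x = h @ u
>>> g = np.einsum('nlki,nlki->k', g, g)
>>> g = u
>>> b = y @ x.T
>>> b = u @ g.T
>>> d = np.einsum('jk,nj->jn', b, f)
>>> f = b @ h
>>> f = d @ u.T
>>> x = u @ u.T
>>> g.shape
(19, 37)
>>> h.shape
(19, 19)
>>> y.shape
(37, 37)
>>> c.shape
(3, 3, 37)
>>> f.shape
(19, 19)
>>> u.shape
(19, 37)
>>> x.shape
(19, 19)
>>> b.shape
(19, 19)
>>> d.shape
(19, 37)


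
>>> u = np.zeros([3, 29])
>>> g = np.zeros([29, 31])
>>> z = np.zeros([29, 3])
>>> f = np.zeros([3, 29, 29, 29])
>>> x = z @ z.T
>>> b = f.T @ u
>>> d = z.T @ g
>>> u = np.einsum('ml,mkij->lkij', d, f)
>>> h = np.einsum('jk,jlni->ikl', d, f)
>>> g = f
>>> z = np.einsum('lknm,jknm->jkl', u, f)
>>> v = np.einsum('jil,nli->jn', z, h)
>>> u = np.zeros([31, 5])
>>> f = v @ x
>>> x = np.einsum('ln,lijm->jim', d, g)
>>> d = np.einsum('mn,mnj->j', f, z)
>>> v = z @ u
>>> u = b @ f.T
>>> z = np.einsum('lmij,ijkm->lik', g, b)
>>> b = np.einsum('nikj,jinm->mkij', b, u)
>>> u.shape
(29, 29, 29, 3)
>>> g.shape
(3, 29, 29, 29)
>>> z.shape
(3, 29, 29)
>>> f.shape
(3, 29)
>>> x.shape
(29, 29, 29)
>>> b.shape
(3, 29, 29, 29)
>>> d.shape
(31,)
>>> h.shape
(29, 31, 29)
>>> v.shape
(3, 29, 5)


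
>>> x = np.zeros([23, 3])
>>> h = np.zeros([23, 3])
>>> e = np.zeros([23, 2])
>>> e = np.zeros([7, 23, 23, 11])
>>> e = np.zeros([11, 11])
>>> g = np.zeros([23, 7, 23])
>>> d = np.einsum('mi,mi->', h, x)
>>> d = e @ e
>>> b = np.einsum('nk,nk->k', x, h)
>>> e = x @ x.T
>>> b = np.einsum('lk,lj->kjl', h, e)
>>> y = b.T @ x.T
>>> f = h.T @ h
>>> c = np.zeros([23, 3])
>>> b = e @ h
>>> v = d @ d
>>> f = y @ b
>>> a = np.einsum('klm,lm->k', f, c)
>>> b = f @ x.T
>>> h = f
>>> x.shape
(23, 3)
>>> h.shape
(23, 23, 3)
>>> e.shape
(23, 23)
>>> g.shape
(23, 7, 23)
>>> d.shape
(11, 11)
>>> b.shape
(23, 23, 23)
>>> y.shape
(23, 23, 23)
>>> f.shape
(23, 23, 3)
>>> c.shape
(23, 3)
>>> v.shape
(11, 11)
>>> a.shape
(23,)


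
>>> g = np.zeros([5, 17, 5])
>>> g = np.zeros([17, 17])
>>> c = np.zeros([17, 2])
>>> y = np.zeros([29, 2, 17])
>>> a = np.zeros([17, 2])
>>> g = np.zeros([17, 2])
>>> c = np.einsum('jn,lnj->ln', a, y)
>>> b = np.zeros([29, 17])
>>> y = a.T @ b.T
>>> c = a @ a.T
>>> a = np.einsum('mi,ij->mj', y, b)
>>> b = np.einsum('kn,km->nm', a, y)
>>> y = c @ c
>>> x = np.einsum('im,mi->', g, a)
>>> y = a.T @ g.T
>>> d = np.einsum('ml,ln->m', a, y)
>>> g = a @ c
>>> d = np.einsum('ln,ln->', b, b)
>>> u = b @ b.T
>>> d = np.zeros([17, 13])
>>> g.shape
(2, 17)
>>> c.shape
(17, 17)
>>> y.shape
(17, 17)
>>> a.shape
(2, 17)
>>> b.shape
(17, 29)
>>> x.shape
()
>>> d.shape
(17, 13)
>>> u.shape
(17, 17)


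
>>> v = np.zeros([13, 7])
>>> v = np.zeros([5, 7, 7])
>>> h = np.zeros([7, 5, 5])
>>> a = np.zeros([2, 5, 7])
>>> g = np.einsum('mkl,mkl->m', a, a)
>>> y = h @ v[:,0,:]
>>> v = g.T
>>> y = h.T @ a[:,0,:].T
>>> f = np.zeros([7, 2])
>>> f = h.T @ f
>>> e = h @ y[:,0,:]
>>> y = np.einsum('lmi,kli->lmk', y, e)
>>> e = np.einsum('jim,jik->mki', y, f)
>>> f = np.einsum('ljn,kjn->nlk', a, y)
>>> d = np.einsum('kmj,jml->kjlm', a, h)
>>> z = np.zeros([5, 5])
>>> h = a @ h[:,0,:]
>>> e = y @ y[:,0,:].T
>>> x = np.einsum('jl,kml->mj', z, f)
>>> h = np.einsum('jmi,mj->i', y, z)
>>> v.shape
(2,)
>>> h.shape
(7,)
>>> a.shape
(2, 5, 7)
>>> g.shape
(2,)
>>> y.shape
(5, 5, 7)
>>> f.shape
(7, 2, 5)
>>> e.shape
(5, 5, 5)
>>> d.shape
(2, 7, 5, 5)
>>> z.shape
(5, 5)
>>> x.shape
(2, 5)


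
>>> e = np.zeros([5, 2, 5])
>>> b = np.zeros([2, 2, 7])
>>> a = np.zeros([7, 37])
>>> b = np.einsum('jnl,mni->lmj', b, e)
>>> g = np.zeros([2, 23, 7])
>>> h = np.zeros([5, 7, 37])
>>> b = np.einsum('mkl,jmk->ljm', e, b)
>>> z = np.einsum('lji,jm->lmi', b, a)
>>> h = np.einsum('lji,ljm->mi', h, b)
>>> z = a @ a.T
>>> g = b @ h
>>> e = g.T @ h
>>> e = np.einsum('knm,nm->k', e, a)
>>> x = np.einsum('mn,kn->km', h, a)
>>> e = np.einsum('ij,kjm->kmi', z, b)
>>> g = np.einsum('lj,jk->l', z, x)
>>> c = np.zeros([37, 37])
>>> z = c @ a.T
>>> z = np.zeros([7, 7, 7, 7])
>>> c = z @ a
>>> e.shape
(5, 5, 7)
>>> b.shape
(5, 7, 5)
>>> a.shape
(7, 37)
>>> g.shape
(7,)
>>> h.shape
(5, 37)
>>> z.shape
(7, 7, 7, 7)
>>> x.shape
(7, 5)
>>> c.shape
(7, 7, 7, 37)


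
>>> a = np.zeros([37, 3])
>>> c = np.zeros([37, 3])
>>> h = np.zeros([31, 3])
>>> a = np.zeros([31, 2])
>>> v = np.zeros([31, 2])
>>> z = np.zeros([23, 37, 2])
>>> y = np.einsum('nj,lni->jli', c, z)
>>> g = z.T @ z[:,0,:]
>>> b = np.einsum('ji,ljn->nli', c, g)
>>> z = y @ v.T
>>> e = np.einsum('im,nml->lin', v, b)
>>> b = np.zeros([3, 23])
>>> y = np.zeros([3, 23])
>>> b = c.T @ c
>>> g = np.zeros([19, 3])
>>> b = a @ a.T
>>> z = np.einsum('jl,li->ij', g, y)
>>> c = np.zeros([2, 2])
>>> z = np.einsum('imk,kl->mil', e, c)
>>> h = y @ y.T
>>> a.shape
(31, 2)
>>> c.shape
(2, 2)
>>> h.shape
(3, 3)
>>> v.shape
(31, 2)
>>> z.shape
(31, 3, 2)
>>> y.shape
(3, 23)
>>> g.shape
(19, 3)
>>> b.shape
(31, 31)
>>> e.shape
(3, 31, 2)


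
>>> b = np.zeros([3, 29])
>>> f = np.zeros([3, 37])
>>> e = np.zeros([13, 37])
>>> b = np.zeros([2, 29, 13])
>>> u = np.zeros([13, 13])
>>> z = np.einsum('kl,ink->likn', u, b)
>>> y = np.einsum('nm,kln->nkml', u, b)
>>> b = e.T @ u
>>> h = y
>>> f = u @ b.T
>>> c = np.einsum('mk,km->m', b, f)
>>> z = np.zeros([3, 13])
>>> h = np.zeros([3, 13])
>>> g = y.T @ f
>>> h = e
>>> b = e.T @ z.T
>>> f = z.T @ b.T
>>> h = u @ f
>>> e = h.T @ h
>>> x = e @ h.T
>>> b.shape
(37, 3)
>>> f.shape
(13, 37)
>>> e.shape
(37, 37)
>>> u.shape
(13, 13)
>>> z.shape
(3, 13)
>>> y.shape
(13, 2, 13, 29)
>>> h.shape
(13, 37)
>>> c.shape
(37,)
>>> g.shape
(29, 13, 2, 37)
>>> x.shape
(37, 13)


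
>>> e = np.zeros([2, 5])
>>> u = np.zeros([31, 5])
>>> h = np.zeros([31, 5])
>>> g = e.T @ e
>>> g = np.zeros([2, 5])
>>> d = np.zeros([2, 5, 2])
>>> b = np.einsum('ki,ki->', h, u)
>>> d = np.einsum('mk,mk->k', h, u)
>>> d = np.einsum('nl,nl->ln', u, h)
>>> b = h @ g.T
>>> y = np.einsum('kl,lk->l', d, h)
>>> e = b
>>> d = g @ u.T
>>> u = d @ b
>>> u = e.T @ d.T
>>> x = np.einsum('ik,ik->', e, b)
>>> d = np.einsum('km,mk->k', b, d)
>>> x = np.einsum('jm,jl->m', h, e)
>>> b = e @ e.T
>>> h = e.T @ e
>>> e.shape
(31, 2)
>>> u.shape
(2, 2)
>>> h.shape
(2, 2)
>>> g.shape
(2, 5)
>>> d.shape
(31,)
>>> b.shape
(31, 31)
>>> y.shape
(31,)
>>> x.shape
(5,)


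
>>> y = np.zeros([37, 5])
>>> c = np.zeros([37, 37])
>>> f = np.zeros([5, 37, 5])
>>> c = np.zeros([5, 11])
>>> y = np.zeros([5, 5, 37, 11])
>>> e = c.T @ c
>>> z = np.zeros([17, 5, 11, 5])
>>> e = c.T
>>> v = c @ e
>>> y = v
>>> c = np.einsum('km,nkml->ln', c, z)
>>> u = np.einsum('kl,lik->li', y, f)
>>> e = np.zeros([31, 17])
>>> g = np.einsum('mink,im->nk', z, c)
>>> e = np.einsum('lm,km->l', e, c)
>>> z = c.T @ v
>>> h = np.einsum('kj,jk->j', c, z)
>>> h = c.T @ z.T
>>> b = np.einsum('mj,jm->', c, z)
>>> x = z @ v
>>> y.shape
(5, 5)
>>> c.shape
(5, 17)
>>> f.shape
(5, 37, 5)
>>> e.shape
(31,)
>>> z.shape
(17, 5)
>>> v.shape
(5, 5)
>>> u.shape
(5, 37)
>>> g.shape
(11, 5)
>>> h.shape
(17, 17)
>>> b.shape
()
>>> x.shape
(17, 5)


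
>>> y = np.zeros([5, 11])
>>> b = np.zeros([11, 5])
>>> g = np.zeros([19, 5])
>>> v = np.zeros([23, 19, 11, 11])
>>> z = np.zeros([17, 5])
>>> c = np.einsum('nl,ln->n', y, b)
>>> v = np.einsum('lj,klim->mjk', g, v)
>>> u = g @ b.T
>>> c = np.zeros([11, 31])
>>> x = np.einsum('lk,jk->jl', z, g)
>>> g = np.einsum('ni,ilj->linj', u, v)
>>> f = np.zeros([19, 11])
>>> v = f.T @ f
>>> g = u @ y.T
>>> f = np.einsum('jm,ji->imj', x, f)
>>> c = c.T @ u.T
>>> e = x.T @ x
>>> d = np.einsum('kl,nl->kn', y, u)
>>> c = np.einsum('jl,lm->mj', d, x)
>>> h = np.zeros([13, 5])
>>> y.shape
(5, 11)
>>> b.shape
(11, 5)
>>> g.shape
(19, 5)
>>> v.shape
(11, 11)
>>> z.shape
(17, 5)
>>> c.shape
(17, 5)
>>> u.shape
(19, 11)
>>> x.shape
(19, 17)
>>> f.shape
(11, 17, 19)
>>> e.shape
(17, 17)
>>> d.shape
(5, 19)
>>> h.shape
(13, 5)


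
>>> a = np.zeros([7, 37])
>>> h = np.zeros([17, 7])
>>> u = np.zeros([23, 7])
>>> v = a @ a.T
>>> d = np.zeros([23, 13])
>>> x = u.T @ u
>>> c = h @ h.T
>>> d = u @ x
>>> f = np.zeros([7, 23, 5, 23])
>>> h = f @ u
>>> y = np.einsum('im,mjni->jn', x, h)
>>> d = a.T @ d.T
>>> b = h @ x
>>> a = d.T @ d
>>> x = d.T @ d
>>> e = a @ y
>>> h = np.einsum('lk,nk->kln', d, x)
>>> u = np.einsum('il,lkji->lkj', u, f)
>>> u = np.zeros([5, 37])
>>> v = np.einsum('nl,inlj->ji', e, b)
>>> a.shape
(23, 23)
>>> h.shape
(23, 37, 23)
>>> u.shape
(5, 37)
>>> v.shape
(7, 7)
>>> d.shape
(37, 23)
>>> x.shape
(23, 23)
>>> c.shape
(17, 17)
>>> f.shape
(7, 23, 5, 23)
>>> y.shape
(23, 5)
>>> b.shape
(7, 23, 5, 7)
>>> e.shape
(23, 5)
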